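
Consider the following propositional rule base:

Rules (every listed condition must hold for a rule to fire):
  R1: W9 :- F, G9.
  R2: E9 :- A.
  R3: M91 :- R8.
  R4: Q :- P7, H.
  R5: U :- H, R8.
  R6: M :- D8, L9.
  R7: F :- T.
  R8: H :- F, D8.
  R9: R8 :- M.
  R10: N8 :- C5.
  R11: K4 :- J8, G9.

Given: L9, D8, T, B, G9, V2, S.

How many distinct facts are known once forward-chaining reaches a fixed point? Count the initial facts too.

14

Round 1: R6 [M :- D8, L9.]; R7 [F :- T.]. New: M, F.
Round 2: R1 [W9 :- F, G9.]; R8 [H :- F, D8.]; R9 [R8 :- M.]. New: W9, H, R8.
Round 3: R3 [M91 :- R8.]; R5 [U :- H, R8.]. New: M91, U.
Closure: {B, D8, F, G9, H, L9, M, M91, R8, S, T, U, V2, W9} — 14 facts.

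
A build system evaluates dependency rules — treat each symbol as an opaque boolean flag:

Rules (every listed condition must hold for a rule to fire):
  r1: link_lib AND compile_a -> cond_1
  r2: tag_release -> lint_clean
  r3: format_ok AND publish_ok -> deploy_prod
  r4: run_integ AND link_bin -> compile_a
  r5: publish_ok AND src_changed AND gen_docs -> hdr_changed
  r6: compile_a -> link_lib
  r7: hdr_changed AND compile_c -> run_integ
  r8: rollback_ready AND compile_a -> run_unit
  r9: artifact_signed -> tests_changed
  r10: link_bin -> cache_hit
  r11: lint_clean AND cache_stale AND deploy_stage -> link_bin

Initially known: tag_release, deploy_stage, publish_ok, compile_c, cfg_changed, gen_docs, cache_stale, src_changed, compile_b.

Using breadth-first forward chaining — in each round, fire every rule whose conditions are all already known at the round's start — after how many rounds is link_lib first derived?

Round 1 — r2, r5, derive lint_clean, hdr_changed.
Round 2 — r7, r11, derive run_integ, link_bin.
Round 3 — r4, r10, derive compile_a, cache_hit.
Round 4 — r6, derive link_lib.
link_lib first appears in round 4.

4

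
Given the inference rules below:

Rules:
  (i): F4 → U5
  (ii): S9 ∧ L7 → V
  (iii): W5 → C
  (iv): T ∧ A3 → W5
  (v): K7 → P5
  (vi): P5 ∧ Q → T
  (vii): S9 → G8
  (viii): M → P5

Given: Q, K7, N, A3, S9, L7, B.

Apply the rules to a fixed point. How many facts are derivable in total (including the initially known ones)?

13

Round 1: (ii) [S9 ∧ L7 → V]; (v) [K7 → P5]; (vii) [S9 → G8]. New: V, P5, G8.
Round 2: (vi) [P5 ∧ Q → T]. New: T.
Round 3: (iv) [T ∧ A3 → W5]. New: W5.
Round 4: (iii) [W5 → C]. New: C.
Closure: {A3, B, C, G8, K7, L7, N, P5, Q, S9, T, V, W5} — 13 facts.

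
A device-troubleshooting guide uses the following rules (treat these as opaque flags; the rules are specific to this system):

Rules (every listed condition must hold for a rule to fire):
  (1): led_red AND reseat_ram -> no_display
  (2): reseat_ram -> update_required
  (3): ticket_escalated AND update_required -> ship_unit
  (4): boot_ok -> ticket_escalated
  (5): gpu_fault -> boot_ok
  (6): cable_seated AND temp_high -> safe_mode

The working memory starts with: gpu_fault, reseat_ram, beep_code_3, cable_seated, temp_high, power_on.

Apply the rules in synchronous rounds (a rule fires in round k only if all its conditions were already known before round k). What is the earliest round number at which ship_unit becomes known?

Round 1: (2) [reseat_ram -> update_required]; (5) [gpu_fault -> boot_ok]; (6) [cable_seated AND temp_high -> safe_mode]. New: update_required, boot_ok, safe_mode.
Round 2: (4) [boot_ok -> ticket_escalated]. New: ticket_escalated.
Round 3: (3) [ticket_escalated AND update_required -> ship_unit]. New: ship_unit.
ship_unit first appears in round 3.

3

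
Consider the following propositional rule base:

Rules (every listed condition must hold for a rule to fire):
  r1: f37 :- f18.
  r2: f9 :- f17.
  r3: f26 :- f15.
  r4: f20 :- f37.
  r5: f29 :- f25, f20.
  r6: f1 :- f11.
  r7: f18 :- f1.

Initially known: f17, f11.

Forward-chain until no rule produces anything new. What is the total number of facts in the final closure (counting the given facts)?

[1] r2 [f9 :- f17.]; r6 [f1 :- f11.]. ⇒ new: f9, f1.
[2] r7 [f18 :- f1.]. ⇒ new: f18.
[3] r1 [f37 :- f18.]. ⇒ new: f37.
[4] r4 [f20 :- f37.]. ⇒ new: f20.
Closure: {f1, f11, f17, f18, f20, f37, f9} — 7 facts.

7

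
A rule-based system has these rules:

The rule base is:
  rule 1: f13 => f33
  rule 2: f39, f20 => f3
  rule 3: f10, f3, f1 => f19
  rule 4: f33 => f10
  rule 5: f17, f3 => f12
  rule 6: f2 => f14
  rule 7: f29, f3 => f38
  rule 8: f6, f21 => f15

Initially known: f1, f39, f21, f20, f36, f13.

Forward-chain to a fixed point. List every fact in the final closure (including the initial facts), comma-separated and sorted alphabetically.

[1] rule 1 [f13 => f33]; rule 2 [f39, f20 => f3]. ⇒ new: f33, f3.
[2] rule 4 [f33 => f10]. ⇒ new: f10.
[3] rule 3 [f10, f3, f1 => f19]. ⇒ new: f19.

f1, f10, f13, f19, f20, f21, f3, f33, f36, f39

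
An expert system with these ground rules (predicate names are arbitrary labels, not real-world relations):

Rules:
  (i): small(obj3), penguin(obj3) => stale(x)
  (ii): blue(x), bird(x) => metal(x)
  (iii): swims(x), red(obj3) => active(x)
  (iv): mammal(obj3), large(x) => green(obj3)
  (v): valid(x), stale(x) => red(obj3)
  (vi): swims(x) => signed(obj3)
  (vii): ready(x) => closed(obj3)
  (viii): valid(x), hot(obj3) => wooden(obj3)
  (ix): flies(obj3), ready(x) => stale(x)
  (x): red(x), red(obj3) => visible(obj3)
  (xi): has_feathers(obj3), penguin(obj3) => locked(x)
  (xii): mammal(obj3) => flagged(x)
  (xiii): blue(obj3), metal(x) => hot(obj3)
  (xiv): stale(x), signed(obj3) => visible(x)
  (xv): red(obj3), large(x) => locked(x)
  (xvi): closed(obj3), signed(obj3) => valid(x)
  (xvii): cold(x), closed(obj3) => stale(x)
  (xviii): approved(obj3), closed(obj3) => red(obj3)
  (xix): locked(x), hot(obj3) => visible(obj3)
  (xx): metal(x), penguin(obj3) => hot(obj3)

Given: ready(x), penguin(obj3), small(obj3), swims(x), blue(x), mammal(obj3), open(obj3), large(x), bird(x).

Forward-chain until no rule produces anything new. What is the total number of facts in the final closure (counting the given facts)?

23

[1] (i) [small(obj3), penguin(obj3) => stale(x)]; (ii) [blue(x), bird(x) => metal(x)]; (iv) [mammal(obj3), large(x) => green(obj3)]; (vi) [swims(x) => signed(obj3)]; (vii) [ready(x) => closed(obj3)]; (xii) [mammal(obj3) => flagged(x)]. ⇒ new: stale(x), metal(x), green(obj3), signed(obj3), closed(obj3), flagged(x).
[2] (xiv) [stale(x), signed(obj3) => visible(x)]; (xvi) [closed(obj3), signed(obj3) => valid(x)]; (xx) [metal(x), penguin(obj3) => hot(obj3)]. ⇒ new: visible(x), valid(x), hot(obj3).
[3] (v) [valid(x), stale(x) => red(obj3)]; (viii) [valid(x), hot(obj3) => wooden(obj3)]. ⇒ new: red(obj3), wooden(obj3).
[4] (iii) [swims(x), red(obj3) => active(x)]; (xv) [red(obj3), large(x) => locked(x)]. ⇒ new: active(x), locked(x).
[5] (xix) [locked(x), hot(obj3) => visible(obj3)]. ⇒ new: visible(obj3).
Closure: {active(x), bird(x), blue(x), closed(obj3), flagged(x), green(obj3), hot(obj3), large(x), locked(x), mammal(obj3), metal(x), open(obj3), penguin(obj3), ready(x), red(obj3), signed(obj3), small(obj3), stale(x), swims(x), valid(x), visible(obj3), visible(x), wooden(obj3)} — 23 facts.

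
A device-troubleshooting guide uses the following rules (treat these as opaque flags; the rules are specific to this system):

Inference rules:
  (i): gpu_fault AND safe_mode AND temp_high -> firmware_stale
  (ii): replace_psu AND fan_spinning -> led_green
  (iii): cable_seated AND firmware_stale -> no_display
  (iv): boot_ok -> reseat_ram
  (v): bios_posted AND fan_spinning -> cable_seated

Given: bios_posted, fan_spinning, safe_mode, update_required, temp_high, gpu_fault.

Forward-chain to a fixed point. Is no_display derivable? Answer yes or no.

yes

Round 1 — (i), (v), derive firmware_stale, cable_seated.
Round 2 — (iii), derive no_display.
no_display appears in round 2, so it is derivable.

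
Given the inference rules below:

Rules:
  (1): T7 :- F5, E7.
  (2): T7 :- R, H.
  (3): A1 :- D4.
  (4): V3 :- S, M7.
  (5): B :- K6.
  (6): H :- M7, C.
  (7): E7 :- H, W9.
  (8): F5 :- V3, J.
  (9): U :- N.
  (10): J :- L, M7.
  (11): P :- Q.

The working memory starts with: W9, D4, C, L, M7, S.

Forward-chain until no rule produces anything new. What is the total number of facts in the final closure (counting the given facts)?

Round 1: (3) [A1 :- D4.]; (4) [V3 :- S, M7.]; (6) [H :- M7, C.]; (10) [J :- L, M7.]. New: A1, V3, H, J.
Round 2: (7) [E7 :- H, W9.]; (8) [F5 :- V3, J.]. New: E7, F5.
Round 3: (1) [T7 :- F5, E7.]. New: T7.
Closure: {A1, C, D4, E7, F5, H, J, L, M7, S, T7, V3, W9} — 13 facts.

13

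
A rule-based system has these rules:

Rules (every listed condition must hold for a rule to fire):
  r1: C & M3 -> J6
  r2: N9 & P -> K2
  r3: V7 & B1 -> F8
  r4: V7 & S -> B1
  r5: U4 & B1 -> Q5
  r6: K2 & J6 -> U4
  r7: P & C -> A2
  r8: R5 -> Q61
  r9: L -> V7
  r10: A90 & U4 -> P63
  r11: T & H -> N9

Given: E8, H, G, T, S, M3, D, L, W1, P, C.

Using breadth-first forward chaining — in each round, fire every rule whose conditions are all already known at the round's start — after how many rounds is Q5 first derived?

Round 1: r1 [C & M3 -> J6]; r7 [P & C -> A2]; r9 [L -> V7]; r11 [T & H -> N9]. New: J6, A2, V7, N9.
Round 2: r2 [N9 & P -> K2]; r4 [V7 & S -> B1]. New: K2, B1.
Round 3: r3 [V7 & B1 -> F8]; r6 [K2 & J6 -> U4]. New: F8, U4.
Round 4: r5 [U4 & B1 -> Q5]. New: Q5.
Q5 first appears in round 4.

4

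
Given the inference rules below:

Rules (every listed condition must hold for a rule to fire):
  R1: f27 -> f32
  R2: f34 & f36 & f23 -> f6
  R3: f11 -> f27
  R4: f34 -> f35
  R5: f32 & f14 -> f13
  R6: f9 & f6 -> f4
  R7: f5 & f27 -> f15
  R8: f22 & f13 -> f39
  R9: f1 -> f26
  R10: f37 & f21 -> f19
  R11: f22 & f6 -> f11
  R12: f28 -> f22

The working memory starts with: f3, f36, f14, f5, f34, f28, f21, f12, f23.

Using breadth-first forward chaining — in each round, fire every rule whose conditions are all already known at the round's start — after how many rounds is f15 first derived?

4

[1] R2 [f34 & f36 & f23 -> f6]; R4 [f34 -> f35]; R12 [f28 -> f22]. ⇒ new: f6, f35, f22.
[2] R11 [f22 & f6 -> f11]. ⇒ new: f11.
[3] R3 [f11 -> f27]. ⇒ new: f27.
[4] R1 [f27 -> f32]; R7 [f5 & f27 -> f15]. ⇒ new: f32, f15.
f15 first appears in round 4.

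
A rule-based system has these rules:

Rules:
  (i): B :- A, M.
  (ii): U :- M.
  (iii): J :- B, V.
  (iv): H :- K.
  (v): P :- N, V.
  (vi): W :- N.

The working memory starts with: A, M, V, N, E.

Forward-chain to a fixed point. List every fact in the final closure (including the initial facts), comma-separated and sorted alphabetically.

[1] (i) [B :- A, M.]; (ii) [U :- M.]; (v) [P :- N, V.]; (vi) [W :- N.]. ⇒ new: B, U, P, W.
[2] (iii) [J :- B, V.]. ⇒ new: J.

A, B, E, J, M, N, P, U, V, W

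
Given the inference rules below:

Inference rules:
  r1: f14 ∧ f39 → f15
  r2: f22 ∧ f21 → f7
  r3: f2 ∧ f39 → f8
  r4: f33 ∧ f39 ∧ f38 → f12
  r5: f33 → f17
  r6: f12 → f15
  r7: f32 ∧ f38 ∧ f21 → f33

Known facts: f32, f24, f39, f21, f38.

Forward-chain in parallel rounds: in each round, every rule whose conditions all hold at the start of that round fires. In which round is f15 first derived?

Round 1 — r7, derive f33.
Round 2 — r4, r5, derive f12, f17.
Round 3 — r6, derive f15.
f15 first appears in round 3.

3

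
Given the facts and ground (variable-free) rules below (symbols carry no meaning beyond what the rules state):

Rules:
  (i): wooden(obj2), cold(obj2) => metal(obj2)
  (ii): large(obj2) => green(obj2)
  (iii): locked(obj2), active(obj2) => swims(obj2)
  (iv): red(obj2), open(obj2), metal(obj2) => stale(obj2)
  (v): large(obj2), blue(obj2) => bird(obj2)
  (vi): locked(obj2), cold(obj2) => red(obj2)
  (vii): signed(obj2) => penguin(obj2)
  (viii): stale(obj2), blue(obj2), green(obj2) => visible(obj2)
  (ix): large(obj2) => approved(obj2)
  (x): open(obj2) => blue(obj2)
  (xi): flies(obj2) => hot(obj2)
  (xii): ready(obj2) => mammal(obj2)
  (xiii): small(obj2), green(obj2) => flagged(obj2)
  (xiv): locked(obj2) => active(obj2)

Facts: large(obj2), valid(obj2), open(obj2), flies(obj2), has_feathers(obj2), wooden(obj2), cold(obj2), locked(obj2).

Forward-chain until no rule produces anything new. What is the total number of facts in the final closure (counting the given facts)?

Round 1 — (i), (ii), (vi), (ix), (x), (xi), (xiv), derive metal(obj2), green(obj2), red(obj2), approved(obj2), blue(obj2), hot(obj2), active(obj2).
Round 2 — (iii), (iv), (v), derive swims(obj2), stale(obj2), bird(obj2).
Round 3 — (viii), derive visible(obj2).
Closure: {active(obj2), approved(obj2), bird(obj2), blue(obj2), cold(obj2), flies(obj2), green(obj2), has_feathers(obj2), hot(obj2), large(obj2), locked(obj2), metal(obj2), open(obj2), red(obj2), stale(obj2), swims(obj2), valid(obj2), visible(obj2), wooden(obj2)} — 19 facts.

19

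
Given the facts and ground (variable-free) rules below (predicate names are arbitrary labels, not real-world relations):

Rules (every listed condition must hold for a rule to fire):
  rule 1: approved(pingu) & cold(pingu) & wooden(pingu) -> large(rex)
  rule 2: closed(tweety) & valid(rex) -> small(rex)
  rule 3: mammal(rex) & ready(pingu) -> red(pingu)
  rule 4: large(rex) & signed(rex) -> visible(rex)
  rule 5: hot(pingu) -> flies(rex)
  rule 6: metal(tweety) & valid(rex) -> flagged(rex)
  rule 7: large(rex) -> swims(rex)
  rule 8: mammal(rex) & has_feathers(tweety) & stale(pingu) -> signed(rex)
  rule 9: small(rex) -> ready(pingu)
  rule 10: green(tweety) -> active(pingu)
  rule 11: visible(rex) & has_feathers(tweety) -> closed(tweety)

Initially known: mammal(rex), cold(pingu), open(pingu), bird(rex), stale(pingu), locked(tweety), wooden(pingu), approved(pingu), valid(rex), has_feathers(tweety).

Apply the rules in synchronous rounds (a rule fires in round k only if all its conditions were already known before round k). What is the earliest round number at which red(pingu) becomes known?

6

Round 1 fires rule 1, rule 8, giving large(rex), signed(rex).
Round 2 fires rule 4, rule 7, giving visible(rex), swims(rex).
Round 3 fires rule 11, giving closed(tweety).
Round 4 fires rule 2, giving small(rex).
Round 5 fires rule 9, giving ready(pingu).
Round 6 fires rule 3, giving red(pingu).
red(pingu) first appears in round 6.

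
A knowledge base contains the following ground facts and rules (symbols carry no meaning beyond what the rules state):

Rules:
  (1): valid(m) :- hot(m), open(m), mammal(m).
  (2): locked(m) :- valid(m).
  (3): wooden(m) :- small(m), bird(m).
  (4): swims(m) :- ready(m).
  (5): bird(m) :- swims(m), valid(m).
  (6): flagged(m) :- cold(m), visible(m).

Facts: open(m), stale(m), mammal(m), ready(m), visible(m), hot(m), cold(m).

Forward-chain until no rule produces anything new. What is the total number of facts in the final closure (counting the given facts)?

Round 1 — (1), (4), (6), derive valid(m), swims(m), flagged(m).
Round 2 — (2), (5), derive locked(m), bird(m).
Closure: {bird(m), cold(m), flagged(m), hot(m), locked(m), mammal(m), open(m), ready(m), stale(m), swims(m), valid(m), visible(m)} — 12 facts.

12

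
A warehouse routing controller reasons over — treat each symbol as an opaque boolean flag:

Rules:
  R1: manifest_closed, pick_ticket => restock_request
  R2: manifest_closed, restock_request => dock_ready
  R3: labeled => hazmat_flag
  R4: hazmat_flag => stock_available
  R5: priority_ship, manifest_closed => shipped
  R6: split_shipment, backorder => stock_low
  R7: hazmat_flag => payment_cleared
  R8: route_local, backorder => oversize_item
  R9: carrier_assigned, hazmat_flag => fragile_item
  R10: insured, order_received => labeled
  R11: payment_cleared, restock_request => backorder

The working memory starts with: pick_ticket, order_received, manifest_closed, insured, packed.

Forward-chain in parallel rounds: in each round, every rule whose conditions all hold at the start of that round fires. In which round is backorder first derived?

4

Round 1 fires R1, R10, giving restock_request, labeled.
Round 2 fires R2, R3, giving dock_ready, hazmat_flag.
Round 3 fires R4, R7, giving stock_available, payment_cleared.
Round 4 fires R11, giving backorder.
backorder first appears in round 4.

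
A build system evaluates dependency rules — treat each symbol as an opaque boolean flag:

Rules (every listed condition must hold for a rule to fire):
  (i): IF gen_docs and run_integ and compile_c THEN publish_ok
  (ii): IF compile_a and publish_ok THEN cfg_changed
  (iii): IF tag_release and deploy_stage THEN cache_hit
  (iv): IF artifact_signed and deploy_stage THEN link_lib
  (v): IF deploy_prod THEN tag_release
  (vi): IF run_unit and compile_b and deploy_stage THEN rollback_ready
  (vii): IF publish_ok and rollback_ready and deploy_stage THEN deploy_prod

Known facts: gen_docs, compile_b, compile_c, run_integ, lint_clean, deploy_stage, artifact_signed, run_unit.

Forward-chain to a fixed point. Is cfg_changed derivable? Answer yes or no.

no

Round 1: (i) [IF gen_docs and run_integ and compile_c THEN publish_ok]; (iv) [IF artifact_signed and deploy_stage THEN link_lib]; (vi) [IF run_unit and compile_b and deploy_stage THEN rollback_ready]. Adds publish_ok, link_lib, rollback_ready.
Round 2: (vii) [IF publish_ok and rollback_ready and deploy_stage THEN deploy_prod]. Adds deploy_prod.
Round 3: (v) [IF deploy_prod THEN tag_release]. Adds tag_release.
Round 4: (iii) [IF tag_release and deploy_stage THEN cache_hit]. Adds cache_hit.
Fixed point reached. cfg_changed is concluded only by (ii); (ii) needs compile_a (never derived).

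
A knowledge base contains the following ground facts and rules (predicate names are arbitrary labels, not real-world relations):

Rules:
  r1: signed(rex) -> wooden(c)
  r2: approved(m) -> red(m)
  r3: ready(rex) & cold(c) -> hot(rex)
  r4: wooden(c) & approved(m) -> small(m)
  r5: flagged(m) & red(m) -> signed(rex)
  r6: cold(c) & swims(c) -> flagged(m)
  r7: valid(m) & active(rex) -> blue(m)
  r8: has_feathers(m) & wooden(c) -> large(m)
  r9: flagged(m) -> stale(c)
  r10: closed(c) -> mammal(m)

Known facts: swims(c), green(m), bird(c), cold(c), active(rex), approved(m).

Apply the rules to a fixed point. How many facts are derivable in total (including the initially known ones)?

Round 1: r2 [approved(m) -> red(m)]; r6 [cold(c) & swims(c) -> flagged(m)]. Adds red(m), flagged(m).
Round 2: r5 [flagged(m) & red(m) -> signed(rex)]; r9 [flagged(m) -> stale(c)]. Adds signed(rex), stale(c).
Round 3: r1 [signed(rex) -> wooden(c)]. Adds wooden(c).
Round 4: r4 [wooden(c) & approved(m) -> small(m)]. Adds small(m).
Closure: {active(rex), approved(m), bird(c), cold(c), flagged(m), green(m), red(m), signed(rex), small(m), stale(c), swims(c), wooden(c)} — 12 facts.

12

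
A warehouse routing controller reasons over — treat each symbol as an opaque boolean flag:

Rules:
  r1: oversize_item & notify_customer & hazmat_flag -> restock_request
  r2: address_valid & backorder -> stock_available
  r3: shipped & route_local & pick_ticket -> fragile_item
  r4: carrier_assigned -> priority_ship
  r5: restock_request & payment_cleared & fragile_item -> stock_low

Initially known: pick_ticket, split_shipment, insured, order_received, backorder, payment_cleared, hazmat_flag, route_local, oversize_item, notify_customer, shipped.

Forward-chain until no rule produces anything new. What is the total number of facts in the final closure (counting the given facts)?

Round 1: r1 [oversize_item & notify_customer & hazmat_flag -> restock_request]; r3 [shipped & route_local & pick_ticket -> fragile_item]. New: restock_request, fragile_item.
Round 2: r5 [restock_request & payment_cleared & fragile_item -> stock_low]. New: stock_low.
Closure: {backorder, fragile_item, hazmat_flag, insured, notify_customer, order_received, oversize_item, payment_cleared, pick_ticket, restock_request, route_local, shipped, split_shipment, stock_low} — 14 facts.

14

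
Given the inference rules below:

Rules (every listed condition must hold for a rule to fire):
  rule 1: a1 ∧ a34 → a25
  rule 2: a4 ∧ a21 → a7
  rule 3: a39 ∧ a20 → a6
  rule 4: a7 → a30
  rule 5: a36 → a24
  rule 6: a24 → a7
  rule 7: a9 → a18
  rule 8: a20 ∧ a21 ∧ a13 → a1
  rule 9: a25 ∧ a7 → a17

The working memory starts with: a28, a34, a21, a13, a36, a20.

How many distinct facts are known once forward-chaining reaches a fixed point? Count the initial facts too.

Round 1 — rule 5, rule 8, derive a24, a1.
Round 2 — rule 1, rule 6, derive a25, a7.
Round 3 — rule 4, rule 9, derive a30, a17.
Closure: {a1, a13, a17, a20, a21, a24, a25, a28, a30, a34, a36, a7} — 12 facts.

12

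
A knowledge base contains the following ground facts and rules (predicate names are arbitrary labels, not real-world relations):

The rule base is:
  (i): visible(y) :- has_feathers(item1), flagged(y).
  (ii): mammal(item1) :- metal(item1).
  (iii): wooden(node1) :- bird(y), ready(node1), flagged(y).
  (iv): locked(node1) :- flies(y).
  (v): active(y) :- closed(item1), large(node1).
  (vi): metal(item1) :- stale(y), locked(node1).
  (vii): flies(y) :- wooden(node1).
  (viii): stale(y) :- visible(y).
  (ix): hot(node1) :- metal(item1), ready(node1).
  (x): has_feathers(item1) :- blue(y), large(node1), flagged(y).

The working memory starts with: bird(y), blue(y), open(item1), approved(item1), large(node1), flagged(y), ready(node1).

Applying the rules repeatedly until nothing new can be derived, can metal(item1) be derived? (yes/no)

Round 1 fires (iii), (x), giving wooden(node1), has_feathers(item1).
Round 2 fires (i), (vii), giving visible(y), flies(y).
Round 3 fires (iv), (viii), giving locked(node1), stale(y).
Round 4 fires (vi), giving metal(item1).
Round 5 fires (ii), (ix), giving mammal(item1), hot(node1).
metal(item1) appears in round 4, so it is derivable.

yes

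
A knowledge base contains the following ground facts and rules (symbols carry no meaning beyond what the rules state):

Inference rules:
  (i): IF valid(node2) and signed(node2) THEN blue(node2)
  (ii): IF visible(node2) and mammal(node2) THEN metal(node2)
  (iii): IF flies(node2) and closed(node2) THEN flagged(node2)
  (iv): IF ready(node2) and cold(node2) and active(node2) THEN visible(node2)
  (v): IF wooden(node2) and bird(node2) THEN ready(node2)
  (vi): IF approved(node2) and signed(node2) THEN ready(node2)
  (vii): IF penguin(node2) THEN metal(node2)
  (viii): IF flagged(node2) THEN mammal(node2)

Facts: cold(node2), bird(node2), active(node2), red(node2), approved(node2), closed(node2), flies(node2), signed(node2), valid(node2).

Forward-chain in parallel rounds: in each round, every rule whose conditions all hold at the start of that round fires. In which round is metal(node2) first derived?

Round 1 — (i), (iii), (vi), derive blue(node2), flagged(node2), ready(node2).
Round 2 — (iv), (viii), derive visible(node2), mammal(node2).
Round 3 — (ii), derive metal(node2).
metal(node2) first appears in round 3.

3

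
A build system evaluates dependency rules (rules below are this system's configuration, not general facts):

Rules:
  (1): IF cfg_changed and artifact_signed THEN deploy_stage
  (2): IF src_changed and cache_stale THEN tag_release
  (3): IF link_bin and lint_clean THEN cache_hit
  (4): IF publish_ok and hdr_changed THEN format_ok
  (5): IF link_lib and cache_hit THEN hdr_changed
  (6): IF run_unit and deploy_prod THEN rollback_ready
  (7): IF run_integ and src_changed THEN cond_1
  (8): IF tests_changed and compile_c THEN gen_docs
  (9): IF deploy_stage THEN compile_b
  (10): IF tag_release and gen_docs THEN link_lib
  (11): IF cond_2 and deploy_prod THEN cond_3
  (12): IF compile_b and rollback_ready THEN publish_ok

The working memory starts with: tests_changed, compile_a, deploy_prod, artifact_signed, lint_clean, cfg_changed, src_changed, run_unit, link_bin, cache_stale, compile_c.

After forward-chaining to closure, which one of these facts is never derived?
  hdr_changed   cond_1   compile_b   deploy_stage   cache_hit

[1] (1) [IF cfg_changed and artifact_signed THEN deploy_stage]; (2) [IF src_changed and cache_stale THEN tag_release]; (3) [IF link_bin and lint_clean THEN cache_hit]; (6) [IF run_unit and deploy_prod THEN rollback_ready]; (8) [IF tests_changed and compile_c THEN gen_docs]. ⇒ new: deploy_stage, tag_release, cache_hit, rollback_ready, gen_docs.
[2] (9) [IF deploy_stage THEN compile_b]; (10) [IF tag_release and gen_docs THEN link_lib]. ⇒ new: compile_b, link_lib.
[3] (5) [IF link_lib and cache_hit THEN hdr_changed]; (12) [IF compile_b and rollback_ready THEN publish_ok]. ⇒ new: hdr_changed, publish_ok.
[4] (4) [IF publish_ok and hdr_changed THEN format_ok]. ⇒ new: format_ok.
Derived: cache_hit (round 1), deploy_stage (round 1), compile_b (round 2), hdr_changed (round 3). cond_1 never appears in any round.

cond_1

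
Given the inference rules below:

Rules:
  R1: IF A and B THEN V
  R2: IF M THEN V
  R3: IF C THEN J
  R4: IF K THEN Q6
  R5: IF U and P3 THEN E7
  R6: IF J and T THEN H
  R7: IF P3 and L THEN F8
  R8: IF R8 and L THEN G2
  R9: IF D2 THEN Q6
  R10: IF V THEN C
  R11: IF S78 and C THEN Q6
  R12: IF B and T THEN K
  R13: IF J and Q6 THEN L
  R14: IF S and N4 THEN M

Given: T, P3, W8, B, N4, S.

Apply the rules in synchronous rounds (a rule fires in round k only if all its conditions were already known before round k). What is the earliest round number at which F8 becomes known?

Round 1 fires R12, R14, giving K, M.
Round 2 fires R2, R4, giving V, Q6.
Round 3 fires R10, giving C.
Round 4 fires R3, giving J.
Round 5 fires R6, R13, giving H, L.
Round 6 fires R7, giving F8.
F8 first appears in round 6.

6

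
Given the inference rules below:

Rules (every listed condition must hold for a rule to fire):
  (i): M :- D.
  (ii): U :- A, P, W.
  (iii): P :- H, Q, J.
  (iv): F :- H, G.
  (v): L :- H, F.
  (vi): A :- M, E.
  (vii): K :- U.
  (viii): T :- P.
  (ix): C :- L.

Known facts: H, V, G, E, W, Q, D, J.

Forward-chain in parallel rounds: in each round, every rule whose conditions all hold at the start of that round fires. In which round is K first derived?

Round 1 — (i), (iii), (iv), derive M, P, F.
Round 2 — (v), (vi), (viii), derive L, A, T.
Round 3 — (ii), (ix), derive U, C.
Round 4 — (vii), derive K.
K first appears in round 4.

4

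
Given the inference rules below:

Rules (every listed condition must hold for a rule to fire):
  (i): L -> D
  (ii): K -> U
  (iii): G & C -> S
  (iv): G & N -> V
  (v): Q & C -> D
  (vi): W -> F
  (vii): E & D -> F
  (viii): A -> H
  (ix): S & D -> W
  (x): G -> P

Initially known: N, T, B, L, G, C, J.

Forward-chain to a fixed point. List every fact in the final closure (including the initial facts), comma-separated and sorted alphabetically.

Round 1: (i) [L -> D]; (iii) [G & C -> S]; (iv) [G & N -> V]; (x) [G -> P]. New: D, S, V, P.
Round 2: (ix) [S & D -> W]. New: W.
Round 3: (vi) [W -> F]. New: F.

B, C, D, F, G, J, L, N, P, S, T, V, W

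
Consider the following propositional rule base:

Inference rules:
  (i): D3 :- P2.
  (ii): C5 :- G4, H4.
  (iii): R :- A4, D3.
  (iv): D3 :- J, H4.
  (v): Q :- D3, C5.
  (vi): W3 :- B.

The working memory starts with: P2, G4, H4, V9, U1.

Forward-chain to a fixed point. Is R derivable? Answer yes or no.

no

[1] (i) [D3 :- P2.]; (ii) [C5 :- G4, H4.]. ⇒ new: D3, C5.
[2] (v) [Q :- D3, C5.]. ⇒ new: Q.
Fixed point reached. R is concluded only by (iii); (iii) needs A4 (never derived).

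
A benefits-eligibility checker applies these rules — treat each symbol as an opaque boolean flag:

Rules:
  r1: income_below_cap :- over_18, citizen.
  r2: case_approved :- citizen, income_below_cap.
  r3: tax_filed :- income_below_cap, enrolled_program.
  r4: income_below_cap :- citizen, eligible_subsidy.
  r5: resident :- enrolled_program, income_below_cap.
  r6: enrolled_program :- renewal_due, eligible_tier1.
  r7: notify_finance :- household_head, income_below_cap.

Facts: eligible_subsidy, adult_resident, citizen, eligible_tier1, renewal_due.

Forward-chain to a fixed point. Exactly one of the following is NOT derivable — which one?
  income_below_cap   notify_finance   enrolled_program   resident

notify_finance

Round 1: r4 [income_below_cap :- citizen, eligible_subsidy.]; r6 [enrolled_program :- renewal_due, eligible_tier1.]. Adds income_below_cap, enrolled_program.
Round 2: r2 [case_approved :- citizen, income_below_cap.]; r3 [tax_filed :- income_below_cap, enrolled_program.]; r5 [resident :- enrolled_program, income_below_cap.]. Adds case_approved, tax_filed, resident.
Derived: enrolled_program (round 1), resident (round 2), income_below_cap (round 1). notify_finance never appears in any round.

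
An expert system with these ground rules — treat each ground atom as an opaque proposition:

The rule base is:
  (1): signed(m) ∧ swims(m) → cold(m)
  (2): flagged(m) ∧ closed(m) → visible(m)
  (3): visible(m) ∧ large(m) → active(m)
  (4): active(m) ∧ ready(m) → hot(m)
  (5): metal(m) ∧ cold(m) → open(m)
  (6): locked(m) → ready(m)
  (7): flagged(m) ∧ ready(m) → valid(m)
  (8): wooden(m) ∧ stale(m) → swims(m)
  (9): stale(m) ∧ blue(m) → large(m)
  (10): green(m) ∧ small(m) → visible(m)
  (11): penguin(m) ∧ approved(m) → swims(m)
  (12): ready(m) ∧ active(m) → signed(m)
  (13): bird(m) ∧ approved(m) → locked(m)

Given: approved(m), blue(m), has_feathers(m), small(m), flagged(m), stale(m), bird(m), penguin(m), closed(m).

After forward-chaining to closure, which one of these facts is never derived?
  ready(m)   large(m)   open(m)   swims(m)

[1] (2) [flagged(m) ∧ closed(m) → visible(m)]; (9) [stale(m) ∧ blue(m) → large(m)]; (11) [penguin(m) ∧ approved(m) → swims(m)]; (13) [bird(m) ∧ approved(m) → locked(m)]. ⇒ new: visible(m), large(m), swims(m), locked(m).
[2] (3) [visible(m) ∧ large(m) → active(m)]; (6) [locked(m) → ready(m)]. ⇒ new: active(m), ready(m).
[3] (4) [active(m) ∧ ready(m) → hot(m)]; (7) [flagged(m) ∧ ready(m) → valid(m)]; (12) [ready(m) ∧ active(m) → signed(m)]. ⇒ new: hot(m), valid(m), signed(m).
[4] (1) [signed(m) ∧ swims(m) → cold(m)]. ⇒ new: cold(m).
Derived: large(m) (round 1), ready(m) (round 2), swims(m) (round 1). open(m) never appears in any round.

open(m)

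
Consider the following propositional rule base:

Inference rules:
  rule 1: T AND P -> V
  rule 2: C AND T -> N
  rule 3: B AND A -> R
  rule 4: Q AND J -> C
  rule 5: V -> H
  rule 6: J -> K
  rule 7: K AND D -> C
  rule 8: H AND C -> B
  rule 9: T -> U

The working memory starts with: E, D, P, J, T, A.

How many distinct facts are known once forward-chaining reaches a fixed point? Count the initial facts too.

14

Round 1 fires rule 1, rule 6, rule 9, giving V, K, U.
Round 2 fires rule 5, rule 7, giving H, C.
Round 3 fires rule 2, rule 8, giving N, B.
Round 4 fires rule 3, giving R.
Closure: {A, B, C, D, E, H, J, K, N, P, R, T, U, V} — 14 facts.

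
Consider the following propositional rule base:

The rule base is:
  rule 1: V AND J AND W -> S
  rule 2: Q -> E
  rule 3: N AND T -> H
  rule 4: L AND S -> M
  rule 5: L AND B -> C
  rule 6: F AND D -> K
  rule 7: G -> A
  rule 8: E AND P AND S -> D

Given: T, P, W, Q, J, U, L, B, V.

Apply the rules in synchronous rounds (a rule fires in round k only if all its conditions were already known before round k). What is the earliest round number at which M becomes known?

2

Round 1 fires rule 1, rule 2, rule 5, giving S, E, C.
Round 2 fires rule 4, rule 8, giving M, D.
M first appears in round 2.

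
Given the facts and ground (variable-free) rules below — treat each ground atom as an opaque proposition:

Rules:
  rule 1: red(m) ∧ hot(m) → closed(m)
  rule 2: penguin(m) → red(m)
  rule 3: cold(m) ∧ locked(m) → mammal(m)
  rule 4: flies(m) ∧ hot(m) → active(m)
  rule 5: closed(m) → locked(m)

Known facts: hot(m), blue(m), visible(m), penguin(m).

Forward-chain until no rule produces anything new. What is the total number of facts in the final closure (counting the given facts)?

Round 1 fires rule 2, giving red(m).
Round 2 fires rule 1, giving closed(m).
Round 3 fires rule 5, giving locked(m).
Closure: {blue(m), closed(m), hot(m), locked(m), penguin(m), red(m), visible(m)} — 7 facts.

7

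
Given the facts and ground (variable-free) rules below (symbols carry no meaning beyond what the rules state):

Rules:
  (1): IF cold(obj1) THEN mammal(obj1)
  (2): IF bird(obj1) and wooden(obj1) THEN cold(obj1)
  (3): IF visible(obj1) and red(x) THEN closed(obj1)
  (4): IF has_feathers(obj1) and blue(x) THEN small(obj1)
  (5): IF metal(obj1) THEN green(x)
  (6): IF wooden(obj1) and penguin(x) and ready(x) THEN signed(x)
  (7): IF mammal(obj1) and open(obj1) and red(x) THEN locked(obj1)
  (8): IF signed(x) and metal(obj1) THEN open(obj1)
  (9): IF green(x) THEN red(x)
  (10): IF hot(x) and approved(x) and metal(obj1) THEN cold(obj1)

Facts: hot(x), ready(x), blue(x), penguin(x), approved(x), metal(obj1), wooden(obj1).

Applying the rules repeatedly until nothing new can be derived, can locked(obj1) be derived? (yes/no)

yes

[1] (5) [IF metal(obj1) THEN green(x)]; (6) [IF wooden(obj1) and penguin(x) and ready(x) THEN signed(x)]; (10) [IF hot(x) and approved(x) and metal(obj1) THEN cold(obj1)]. ⇒ new: green(x), signed(x), cold(obj1).
[2] (1) [IF cold(obj1) THEN mammal(obj1)]; (8) [IF signed(x) and metal(obj1) THEN open(obj1)]; (9) [IF green(x) THEN red(x)]. ⇒ new: mammal(obj1), open(obj1), red(x).
[3] (7) [IF mammal(obj1) and open(obj1) and red(x) THEN locked(obj1)]. ⇒ new: locked(obj1).
locked(obj1) appears in round 3, so it is derivable.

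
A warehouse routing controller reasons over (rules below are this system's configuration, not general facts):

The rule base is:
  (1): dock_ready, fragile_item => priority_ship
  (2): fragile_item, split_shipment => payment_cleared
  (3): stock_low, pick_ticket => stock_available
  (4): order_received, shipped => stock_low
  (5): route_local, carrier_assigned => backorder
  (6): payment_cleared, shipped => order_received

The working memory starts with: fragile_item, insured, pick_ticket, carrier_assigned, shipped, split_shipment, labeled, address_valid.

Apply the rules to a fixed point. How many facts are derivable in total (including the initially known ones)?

12

Round 1: (2) [fragile_item, split_shipment => payment_cleared]. New: payment_cleared.
Round 2: (6) [payment_cleared, shipped => order_received]. New: order_received.
Round 3: (4) [order_received, shipped => stock_low]. New: stock_low.
Round 4: (3) [stock_low, pick_ticket => stock_available]. New: stock_available.
Closure: {address_valid, carrier_assigned, fragile_item, insured, labeled, order_received, payment_cleared, pick_ticket, shipped, split_shipment, stock_available, stock_low} — 12 facts.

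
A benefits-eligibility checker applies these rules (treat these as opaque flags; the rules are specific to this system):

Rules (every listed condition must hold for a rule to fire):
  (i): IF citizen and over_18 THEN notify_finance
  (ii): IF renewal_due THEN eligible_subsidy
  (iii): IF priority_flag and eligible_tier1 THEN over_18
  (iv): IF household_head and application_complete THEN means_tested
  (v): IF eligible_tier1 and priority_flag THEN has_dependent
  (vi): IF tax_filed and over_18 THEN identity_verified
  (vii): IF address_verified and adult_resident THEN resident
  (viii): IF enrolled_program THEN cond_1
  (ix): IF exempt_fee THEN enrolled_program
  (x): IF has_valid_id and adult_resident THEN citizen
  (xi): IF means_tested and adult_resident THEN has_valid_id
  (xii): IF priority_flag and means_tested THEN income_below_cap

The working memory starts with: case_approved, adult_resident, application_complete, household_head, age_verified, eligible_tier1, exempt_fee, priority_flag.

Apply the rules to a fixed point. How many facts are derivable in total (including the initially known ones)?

17

Round 1: (iii) [IF priority_flag and eligible_tier1 THEN over_18]; (iv) [IF household_head and application_complete THEN means_tested]; (v) [IF eligible_tier1 and priority_flag THEN has_dependent]; (ix) [IF exempt_fee THEN enrolled_program]. Adds over_18, means_tested, has_dependent, enrolled_program.
Round 2: (viii) [IF enrolled_program THEN cond_1]; (xi) [IF means_tested and adult_resident THEN has_valid_id]; (xii) [IF priority_flag and means_tested THEN income_below_cap]. Adds cond_1, has_valid_id, income_below_cap.
Round 3: (x) [IF has_valid_id and adult_resident THEN citizen]. Adds citizen.
Round 4: (i) [IF citizen and over_18 THEN notify_finance]. Adds notify_finance.
Closure: {adult_resident, age_verified, application_complete, case_approved, citizen, cond_1, eligible_tier1, enrolled_program, exempt_fee, has_dependent, has_valid_id, household_head, income_below_cap, means_tested, notify_finance, over_18, priority_flag} — 17 facts.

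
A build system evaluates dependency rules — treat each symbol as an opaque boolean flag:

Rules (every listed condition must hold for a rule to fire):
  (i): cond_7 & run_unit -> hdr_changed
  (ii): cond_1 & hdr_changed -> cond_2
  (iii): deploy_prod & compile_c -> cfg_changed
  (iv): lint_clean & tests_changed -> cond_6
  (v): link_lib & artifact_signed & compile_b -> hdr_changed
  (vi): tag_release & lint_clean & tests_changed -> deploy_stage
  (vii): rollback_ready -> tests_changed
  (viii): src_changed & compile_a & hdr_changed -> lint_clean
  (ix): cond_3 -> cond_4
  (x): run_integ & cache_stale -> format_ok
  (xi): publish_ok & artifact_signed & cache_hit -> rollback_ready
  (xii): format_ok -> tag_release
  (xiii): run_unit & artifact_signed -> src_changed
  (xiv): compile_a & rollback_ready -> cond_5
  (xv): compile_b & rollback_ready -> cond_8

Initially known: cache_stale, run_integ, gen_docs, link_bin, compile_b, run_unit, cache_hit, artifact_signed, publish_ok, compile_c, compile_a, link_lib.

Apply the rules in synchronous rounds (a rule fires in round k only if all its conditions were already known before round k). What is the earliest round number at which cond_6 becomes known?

3

Round 1: (v) [link_lib & artifact_signed & compile_b -> hdr_changed]; (x) [run_integ & cache_stale -> format_ok]; (xi) [publish_ok & artifact_signed & cache_hit -> rollback_ready]; (xiii) [run_unit & artifact_signed -> src_changed]. Adds hdr_changed, format_ok, rollback_ready, src_changed.
Round 2: (vii) [rollback_ready -> tests_changed]; (viii) [src_changed & compile_a & hdr_changed -> lint_clean]; (xii) [format_ok -> tag_release]; (xiv) [compile_a & rollback_ready -> cond_5]; (xv) [compile_b & rollback_ready -> cond_8]. Adds tests_changed, lint_clean, tag_release, cond_5, cond_8.
Round 3: (iv) [lint_clean & tests_changed -> cond_6]; (vi) [tag_release & lint_clean & tests_changed -> deploy_stage]. Adds cond_6, deploy_stage.
cond_6 first appears in round 3.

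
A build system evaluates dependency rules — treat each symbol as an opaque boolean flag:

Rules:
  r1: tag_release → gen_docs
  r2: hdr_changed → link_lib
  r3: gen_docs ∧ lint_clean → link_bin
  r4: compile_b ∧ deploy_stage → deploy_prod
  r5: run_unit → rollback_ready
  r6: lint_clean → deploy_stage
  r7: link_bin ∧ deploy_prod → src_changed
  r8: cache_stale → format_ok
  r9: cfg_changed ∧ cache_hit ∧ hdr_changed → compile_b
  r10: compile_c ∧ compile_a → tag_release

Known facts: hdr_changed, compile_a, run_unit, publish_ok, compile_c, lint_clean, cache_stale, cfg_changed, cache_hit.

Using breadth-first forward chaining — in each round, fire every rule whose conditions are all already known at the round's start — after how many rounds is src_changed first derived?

4

[1] r2 [hdr_changed → link_lib]; r5 [run_unit → rollback_ready]; r6 [lint_clean → deploy_stage]; r8 [cache_stale → format_ok]; r9 [cfg_changed ∧ cache_hit ∧ hdr_changed → compile_b]; r10 [compile_c ∧ compile_a → tag_release]. ⇒ new: link_lib, rollback_ready, deploy_stage, format_ok, compile_b, tag_release.
[2] r1 [tag_release → gen_docs]; r4 [compile_b ∧ deploy_stage → deploy_prod]. ⇒ new: gen_docs, deploy_prod.
[3] r3 [gen_docs ∧ lint_clean → link_bin]. ⇒ new: link_bin.
[4] r7 [link_bin ∧ deploy_prod → src_changed]. ⇒ new: src_changed.
src_changed first appears in round 4.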